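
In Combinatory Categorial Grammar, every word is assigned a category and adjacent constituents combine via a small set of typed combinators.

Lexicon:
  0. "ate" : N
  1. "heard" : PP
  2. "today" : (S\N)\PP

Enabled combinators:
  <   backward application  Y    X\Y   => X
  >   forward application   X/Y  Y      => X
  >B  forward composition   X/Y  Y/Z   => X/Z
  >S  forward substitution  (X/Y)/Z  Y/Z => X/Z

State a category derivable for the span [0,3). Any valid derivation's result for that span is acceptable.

S

[0,3] S   <
  [0,1] "ate" : N
  [1,3] S\N   <
    [1,2] "heard" : PP
    [2,3] "today" : (S\N)\PP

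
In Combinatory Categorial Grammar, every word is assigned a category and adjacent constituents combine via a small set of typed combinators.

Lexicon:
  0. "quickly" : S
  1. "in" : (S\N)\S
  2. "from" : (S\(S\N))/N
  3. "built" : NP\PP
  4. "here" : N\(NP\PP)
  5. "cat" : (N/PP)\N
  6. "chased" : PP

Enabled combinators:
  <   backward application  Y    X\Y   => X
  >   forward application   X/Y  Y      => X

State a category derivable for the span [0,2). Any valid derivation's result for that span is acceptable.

S\N

[0,7] S   <
  [0,2] S\N   <
    [0,1] "quickly" : S
    [1,2] "in" : (S\N)\S
  [2,7] S\(S\N)   >
    [2,3] "from" : (S\(S\N))/N
    [3,7] N   >
      [3,6] N/PP   <
        [3,5] N   <
          [3,4] "built" : NP\PP
          [4,5] "here" : N\(NP\PP)
        [5,6] "cat" : (N/PP)\N
      [6,7] "chased" : PP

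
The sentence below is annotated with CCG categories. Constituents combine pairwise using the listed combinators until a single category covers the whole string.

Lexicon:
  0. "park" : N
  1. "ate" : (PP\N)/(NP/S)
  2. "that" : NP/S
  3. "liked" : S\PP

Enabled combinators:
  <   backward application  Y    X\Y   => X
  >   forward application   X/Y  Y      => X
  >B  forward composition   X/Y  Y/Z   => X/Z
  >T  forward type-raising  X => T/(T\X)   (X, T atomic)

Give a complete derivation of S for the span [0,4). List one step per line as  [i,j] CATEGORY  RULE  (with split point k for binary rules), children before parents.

[0,4] S   <
  [0,3] PP   <
    [0,1] "park" : N
    [1,3] PP\N   >
      [1,2] "ate" : (PP\N)/(NP/S)
      [2,3] "that" : NP/S
  [3,4] "liked" : S\PP

[0,1] N  lex  "park"
[1,2] (PP\N)/(NP/S)  lex  "ate"
[2,3] NP/S  lex  "that"
[1,3] PP\N  >  k=2
[0,3] PP  <  k=1
[3,4] S\PP  lex  "liked"
[0,4] S  <  k=3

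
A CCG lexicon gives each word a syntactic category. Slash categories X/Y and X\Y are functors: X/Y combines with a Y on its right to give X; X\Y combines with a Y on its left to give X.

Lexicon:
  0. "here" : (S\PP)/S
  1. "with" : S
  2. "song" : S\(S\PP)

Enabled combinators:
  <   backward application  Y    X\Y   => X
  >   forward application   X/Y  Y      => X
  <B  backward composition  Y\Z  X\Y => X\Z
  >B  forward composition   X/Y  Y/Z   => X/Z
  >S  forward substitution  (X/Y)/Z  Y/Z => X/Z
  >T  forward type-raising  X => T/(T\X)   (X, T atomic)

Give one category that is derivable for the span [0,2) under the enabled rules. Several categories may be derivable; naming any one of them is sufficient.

[0,3] S   <
  [0,2] S\PP   >
    [0,1] "here" : (S\PP)/S
    [1,2] "with" : S
  [2,3] "song" : S\(S\PP)

S\PP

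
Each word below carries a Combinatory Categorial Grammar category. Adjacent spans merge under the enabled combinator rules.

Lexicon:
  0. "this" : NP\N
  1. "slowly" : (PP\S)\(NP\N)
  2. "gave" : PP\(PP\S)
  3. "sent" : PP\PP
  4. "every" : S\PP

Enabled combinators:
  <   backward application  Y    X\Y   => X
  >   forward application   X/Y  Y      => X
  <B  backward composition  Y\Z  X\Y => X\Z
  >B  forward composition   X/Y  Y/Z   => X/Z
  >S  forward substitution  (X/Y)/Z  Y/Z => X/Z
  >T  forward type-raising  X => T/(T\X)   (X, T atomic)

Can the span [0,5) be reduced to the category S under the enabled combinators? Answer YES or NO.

[0,5] S   <
  [0,3] PP   <
    [0,2] PP\S   <
      [0,1] "this" : NP\N
      [1,2] "slowly" : (PP\S)\(NP\N)
    [2,3] "gave" : PP\(PP\S)
  [3,5] S\PP   <B
    [3,4] "sent" : PP\PP
    [4,5] "every" : S\PP

YES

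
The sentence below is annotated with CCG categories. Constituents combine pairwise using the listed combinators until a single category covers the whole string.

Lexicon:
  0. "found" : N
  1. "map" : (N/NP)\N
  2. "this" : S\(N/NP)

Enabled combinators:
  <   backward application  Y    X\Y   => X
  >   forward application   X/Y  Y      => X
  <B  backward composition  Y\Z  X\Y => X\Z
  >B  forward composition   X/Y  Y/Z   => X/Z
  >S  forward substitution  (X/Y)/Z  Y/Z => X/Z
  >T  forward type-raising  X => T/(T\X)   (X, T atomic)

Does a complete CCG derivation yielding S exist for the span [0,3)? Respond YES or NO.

YES

[0,3] S   <
  [0,1] "found" : N
  [1,3] S\N   <B
    [1,2] "map" : (N/NP)\N
    [2,3] "this" : S\(N/NP)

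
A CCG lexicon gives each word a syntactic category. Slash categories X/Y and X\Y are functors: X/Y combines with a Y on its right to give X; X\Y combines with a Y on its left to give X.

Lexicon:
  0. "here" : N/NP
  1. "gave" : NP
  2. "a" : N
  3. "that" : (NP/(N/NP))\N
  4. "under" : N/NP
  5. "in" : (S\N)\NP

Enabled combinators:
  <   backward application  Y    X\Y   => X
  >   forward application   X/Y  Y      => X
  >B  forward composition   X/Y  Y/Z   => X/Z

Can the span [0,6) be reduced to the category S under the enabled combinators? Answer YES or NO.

[0,6] S   <
  [0,2] N   >
    [0,1] "here" : N/NP
    [1,2] "gave" : NP
  [2,6] S\N   <
    [2,5] NP   >
      [2,4] NP/(N/NP)   <
        [2,3] "a" : N
        [3,4] "that" : (NP/(N/NP))\N
      [4,5] "under" : N/NP
    [5,6] "in" : (S\N)\NP

YES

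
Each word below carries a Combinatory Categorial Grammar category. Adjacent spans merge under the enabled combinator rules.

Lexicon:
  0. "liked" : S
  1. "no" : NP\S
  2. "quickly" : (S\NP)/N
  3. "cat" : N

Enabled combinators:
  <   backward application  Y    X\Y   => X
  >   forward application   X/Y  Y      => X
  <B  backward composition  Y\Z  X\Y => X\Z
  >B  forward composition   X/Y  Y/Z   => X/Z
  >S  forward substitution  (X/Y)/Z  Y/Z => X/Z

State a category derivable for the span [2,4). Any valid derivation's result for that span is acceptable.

[0,4] S   <
  [0,2] NP   <
    [0,1] "liked" : S
    [1,2] "no" : NP\S
  [2,4] S\NP   >
    [2,3] "quickly" : (S\NP)/N
    [3,4] "cat" : N

S\NP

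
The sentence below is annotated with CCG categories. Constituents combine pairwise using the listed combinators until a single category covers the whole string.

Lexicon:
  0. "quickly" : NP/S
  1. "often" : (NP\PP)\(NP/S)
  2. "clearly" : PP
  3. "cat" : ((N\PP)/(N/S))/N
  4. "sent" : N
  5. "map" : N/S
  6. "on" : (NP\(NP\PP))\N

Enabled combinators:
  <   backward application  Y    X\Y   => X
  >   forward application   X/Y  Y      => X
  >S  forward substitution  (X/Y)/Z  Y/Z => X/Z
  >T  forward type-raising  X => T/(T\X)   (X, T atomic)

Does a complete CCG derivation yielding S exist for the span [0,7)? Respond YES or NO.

NP/S (NP\PP)\(NP/S) PP ((N\PP)/(N/S))/N N N/S (NP\(NP\PP))\N
CKY chart[0,7] = {N/(N\NP), NP, NP/(NP\NP), PP/(PP\NP), S/(S\NP)}; S ∉ chart

NO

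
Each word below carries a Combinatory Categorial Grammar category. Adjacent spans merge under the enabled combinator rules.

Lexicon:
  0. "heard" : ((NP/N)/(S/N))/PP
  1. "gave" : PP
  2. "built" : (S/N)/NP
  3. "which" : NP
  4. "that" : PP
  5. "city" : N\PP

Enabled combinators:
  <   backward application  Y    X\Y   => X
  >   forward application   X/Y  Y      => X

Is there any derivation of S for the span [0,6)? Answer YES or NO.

NO

((NP/N)/(S/N))/PP PP (S/N)/NP NP PP N\PP
CKY chart[0,6] = {NP}; S ∉ chart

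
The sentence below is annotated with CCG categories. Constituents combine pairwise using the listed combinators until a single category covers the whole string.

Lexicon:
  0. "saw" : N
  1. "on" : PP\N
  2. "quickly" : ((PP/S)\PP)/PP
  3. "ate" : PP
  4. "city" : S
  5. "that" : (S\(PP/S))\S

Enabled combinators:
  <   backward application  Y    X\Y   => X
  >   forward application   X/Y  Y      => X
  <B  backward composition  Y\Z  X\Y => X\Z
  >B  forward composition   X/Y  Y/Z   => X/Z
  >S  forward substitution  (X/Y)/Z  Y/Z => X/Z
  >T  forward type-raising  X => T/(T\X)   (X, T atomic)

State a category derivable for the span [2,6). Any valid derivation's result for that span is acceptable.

[0,6] S   <
  [0,1] "saw" : N
  [1,6] S\N   <B
    [1,2] "on" : PP\N
    [2,6] S\PP   <B
      [2,4] (PP/S)\PP   >
        [2,3] "quickly" : ((PP/S)\PP)/PP
        [3,4] "ate" : PP
      [4,6] S\(PP/S)   <
        [4,5] "city" : S
        [5,6] "that" : (S\(PP/S))\S

S\PP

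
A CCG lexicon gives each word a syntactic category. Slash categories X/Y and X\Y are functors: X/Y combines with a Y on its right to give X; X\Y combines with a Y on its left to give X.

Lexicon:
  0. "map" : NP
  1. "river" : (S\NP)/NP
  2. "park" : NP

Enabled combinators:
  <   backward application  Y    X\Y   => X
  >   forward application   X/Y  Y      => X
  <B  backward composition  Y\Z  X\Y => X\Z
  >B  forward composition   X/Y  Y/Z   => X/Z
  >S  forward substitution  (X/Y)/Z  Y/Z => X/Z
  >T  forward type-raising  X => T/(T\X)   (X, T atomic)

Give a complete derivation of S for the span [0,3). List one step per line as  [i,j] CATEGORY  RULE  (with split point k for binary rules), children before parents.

[0,1] NP  lex  "map"
[0,1] S/(S\NP)  >T
[1,2] (S\NP)/NP  lex  "river"
[2,3] NP  lex  "park"
[1,3] S\NP  >  k=2
[0,3] S  >  k=1

[0,3] S   >
  [0,1] S/(S\NP)   >T
    [0,1] "map" : NP
  [1,3] S\NP   >
    [1,2] "river" : (S\NP)/NP
    [2,3] "park" : NP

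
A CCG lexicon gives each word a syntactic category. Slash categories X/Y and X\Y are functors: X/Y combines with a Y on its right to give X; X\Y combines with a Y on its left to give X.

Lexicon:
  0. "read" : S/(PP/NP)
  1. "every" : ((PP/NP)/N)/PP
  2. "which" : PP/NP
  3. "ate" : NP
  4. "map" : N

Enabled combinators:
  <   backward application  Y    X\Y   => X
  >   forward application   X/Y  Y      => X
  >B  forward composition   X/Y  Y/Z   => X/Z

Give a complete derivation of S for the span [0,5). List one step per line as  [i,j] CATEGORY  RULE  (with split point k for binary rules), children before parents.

[0,5] S   >
  [0,1] "read" : S/(PP/NP)
  [1,5] PP/NP   >
    [1,4] (PP/NP)/N   >
      [1,2] "every" : ((PP/NP)/N)/PP
      [2,4] PP   >
        [2,3] "which" : PP/NP
        [3,4] "ate" : NP
    [4,5] "map" : N

[0,1] S/(PP/NP)  lex  "read"
[1,2] ((PP/NP)/N)/PP  lex  "every"
[2,3] PP/NP  lex  "which"
[3,4] NP  lex  "ate"
[2,4] PP  >  k=3
[1,4] (PP/NP)/N  >  k=2
[4,5] N  lex  "map"
[1,5] PP/NP  >  k=4
[0,5] S  >  k=1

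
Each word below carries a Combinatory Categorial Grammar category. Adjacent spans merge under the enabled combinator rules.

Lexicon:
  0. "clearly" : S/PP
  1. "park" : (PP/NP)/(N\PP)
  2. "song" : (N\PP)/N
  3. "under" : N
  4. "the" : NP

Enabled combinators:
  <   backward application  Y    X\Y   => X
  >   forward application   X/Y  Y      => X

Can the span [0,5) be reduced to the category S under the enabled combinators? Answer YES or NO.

[0,5] S   >
  [0,1] "clearly" : S/PP
  [1,5] PP   >
    [1,4] PP/NP   >
      [1,2] "park" : (PP/NP)/(N\PP)
      [2,4] N\PP   >
        [2,3] "song" : (N\PP)/N
        [3,4] "under" : N
    [4,5] "the" : NP

YES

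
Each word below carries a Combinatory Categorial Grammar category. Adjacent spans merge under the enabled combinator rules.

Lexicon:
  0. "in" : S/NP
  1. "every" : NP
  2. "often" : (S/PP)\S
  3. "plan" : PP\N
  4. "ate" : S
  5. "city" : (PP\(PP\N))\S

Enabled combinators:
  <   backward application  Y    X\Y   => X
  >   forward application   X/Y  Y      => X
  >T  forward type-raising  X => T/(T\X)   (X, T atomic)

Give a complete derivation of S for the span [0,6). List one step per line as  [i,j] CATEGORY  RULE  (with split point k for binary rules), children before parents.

[0,6] S   >
  [0,3] S/PP   <
    [0,2] S   >
      [0,1] "in" : S/NP
      [1,2] "every" : NP
    [2,3] "often" : (S/PP)\S
  [3,6] PP   <
    [3,4] "plan" : PP\N
    [4,6] PP\(PP\N)   <
      [4,5] "ate" : S
      [5,6] "city" : (PP\(PP\N))\S

[0,1] S/NP  lex  "in"
[1,2] NP  lex  "every"
[0,2] S  >  k=1
[2,3] (S/PP)\S  lex  "often"
[0,3] S/PP  <  k=2
[3,4] PP\N  lex  "plan"
[4,5] S  lex  "ate"
[5,6] (PP\(PP\N))\S  lex  "city"
[4,6] PP\(PP\N)  <  k=5
[3,6] PP  <  k=4
[0,6] S  >  k=3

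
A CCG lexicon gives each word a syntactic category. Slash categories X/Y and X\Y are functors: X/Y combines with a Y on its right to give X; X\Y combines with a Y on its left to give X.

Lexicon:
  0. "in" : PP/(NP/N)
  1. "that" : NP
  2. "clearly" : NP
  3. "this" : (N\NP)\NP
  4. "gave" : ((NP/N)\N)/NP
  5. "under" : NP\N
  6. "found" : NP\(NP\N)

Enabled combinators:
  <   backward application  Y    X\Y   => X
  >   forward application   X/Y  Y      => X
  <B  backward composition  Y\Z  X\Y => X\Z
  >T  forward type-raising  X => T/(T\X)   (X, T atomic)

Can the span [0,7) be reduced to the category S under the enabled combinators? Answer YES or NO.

PP/(NP/N) NP NP (N\NP)\NP ((NP/N)\N)/NP NP\N NP\(NP\N)
CKY chart[0,7] = {N/(N\PP), NP/(NP\PP), PP, PP/(PP\PP), S/(S\PP)}; S ∉ chart

NO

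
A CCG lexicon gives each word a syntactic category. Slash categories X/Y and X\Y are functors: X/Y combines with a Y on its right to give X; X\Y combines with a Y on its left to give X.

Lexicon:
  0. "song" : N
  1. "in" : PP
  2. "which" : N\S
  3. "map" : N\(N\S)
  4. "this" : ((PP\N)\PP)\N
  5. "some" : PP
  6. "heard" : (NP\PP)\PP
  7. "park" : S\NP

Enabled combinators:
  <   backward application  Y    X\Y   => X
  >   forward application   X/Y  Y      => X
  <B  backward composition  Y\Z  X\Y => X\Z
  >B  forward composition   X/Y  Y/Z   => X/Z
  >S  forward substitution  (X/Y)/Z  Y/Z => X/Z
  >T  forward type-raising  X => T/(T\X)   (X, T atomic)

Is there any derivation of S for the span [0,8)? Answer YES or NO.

YES

[0,8] S   <
  [0,5] PP   <
    [0,1] "song" : N
    [1,5] PP\N   <
      [1,2] "in" : PP
      [2,5] (PP\N)\PP   <
        [2,4] N   <
          [2,3] "which" : N\S
          [3,4] "map" : N\(N\S)
        [4,5] "this" : ((PP\N)\PP)\N
  [5,8] S\PP   <B
    [5,7] NP\PP   <
      [5,6] "some" : PP
      [6,7] "heard" : (NP\PP)\PP
    [7,8] "park" : S\NP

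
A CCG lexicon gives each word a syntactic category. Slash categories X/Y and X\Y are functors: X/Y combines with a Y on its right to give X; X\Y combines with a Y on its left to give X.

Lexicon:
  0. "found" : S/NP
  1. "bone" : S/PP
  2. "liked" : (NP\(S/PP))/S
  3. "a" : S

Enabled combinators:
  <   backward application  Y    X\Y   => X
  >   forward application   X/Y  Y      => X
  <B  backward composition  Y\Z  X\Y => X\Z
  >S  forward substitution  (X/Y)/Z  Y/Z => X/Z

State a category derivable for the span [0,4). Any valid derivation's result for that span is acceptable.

S

[0,4] S   >
  [0,1] "found" : S/NP
  [1,4] NP   <
    [1,2] "bone" : S/PP
    [2,4] NP\(S/PP)   >
      [2,3] "liked" : (NP\(S/PP))/S
      [3,4] "a" : S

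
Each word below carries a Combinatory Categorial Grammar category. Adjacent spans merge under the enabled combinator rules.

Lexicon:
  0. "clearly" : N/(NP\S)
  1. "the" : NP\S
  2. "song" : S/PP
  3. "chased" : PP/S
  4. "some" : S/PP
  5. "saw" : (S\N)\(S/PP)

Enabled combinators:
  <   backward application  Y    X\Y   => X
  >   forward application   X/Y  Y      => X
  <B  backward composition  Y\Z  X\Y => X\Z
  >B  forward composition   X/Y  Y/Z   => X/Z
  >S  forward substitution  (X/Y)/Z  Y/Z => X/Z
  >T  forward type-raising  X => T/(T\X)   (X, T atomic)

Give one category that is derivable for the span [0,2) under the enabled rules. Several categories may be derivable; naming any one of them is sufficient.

N

[0,6] S   <
  [0,2] N   >
    [0,1] "clearly" : N/(NP\S)
    [1,2] "the" : NP\S
  [2,6] S\N   <
    [2,5] S/PP   >B
      [2,4] S/S   >B
        [2,3] "song" : S/PP
        [3,4] "chased" : PP/S
      [4,5] "some" : S/PP
    [5,6] "saw" : (S\N)\(S/PP)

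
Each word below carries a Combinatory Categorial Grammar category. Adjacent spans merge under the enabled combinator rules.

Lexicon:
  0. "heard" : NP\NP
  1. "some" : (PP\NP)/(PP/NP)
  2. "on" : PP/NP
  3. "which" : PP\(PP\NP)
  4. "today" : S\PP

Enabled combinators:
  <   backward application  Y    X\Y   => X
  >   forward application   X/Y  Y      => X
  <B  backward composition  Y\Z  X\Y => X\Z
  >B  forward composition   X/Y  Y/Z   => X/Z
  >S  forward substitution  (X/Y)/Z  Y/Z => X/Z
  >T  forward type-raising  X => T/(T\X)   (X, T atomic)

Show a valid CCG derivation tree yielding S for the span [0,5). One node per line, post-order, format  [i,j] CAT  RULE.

[0,5] S   <
  [0,4] PP   <
    [0,3] PP\NP   <B
      [0,1] "heard" : NP\NP
      [1,3] PP\NP   >
        [1,2] "some" : (PP\NP)/(PP/NP)
        [2,3] "on" : PP/NP
    [3,4] "which" : PP\(PP\NP)
  [4,5] "today" : S\PP

[0,1] NP\NP  lex  "heard"
[1,2] (PP\NP)/(PP/NP)  lex  "some"
[2,3] PP/NP  lex  "on"
[1,3] PP\NP  >  k=2
[0,3] PP\NP  <B  k=1
[3,4] PP\(PP\NP)  lex  "which"
[0,4] PP  <  k=3
[4,5] S\PP  lex  "today"
[0,5] S  <  k=4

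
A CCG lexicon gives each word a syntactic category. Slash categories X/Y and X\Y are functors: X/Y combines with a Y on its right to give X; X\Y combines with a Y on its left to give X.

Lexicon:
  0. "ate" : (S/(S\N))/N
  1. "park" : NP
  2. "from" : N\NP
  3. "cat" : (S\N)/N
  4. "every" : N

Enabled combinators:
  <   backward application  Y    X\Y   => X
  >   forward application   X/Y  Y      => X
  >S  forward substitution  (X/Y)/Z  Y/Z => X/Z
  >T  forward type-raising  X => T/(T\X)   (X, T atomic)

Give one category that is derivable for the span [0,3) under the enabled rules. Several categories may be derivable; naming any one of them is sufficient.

[0,5] S   >
  [0,3] S/(S\N)   >
    [0,1] "ate" : (S/(S\N))/N
    [1,3] N   >
      [1,2] N/(N\NP)   >T
        [1,2] "park" : NP
      [2,3] "from" : N\NP
  [3,5] S\N   >
    [3,4] "cat" : (S\N)/N
    [4,5] "every" : N

S/(S\N)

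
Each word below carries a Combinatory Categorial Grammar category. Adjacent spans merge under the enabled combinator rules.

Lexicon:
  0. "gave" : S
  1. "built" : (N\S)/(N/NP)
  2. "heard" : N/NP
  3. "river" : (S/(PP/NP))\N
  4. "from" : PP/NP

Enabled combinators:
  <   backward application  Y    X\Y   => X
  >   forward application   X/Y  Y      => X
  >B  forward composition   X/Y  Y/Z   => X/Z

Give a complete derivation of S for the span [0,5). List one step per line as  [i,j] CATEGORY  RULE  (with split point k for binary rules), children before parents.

[0,1] S  lex  "gave"
[1,2] (N\S)/(N/NP)  lex  "built"
[2,3] N/NP  lex  "heard"
[1,3] N\S  >  k=2
[0,3] N  <  k=1
[3,4] (S/(PP/NP))\N  lex  "river"
[0,4] S/(PP/NP)  <  k=3
[4,5] PP/NP  lex  "from"
[0,5] S  >  k=4

[0,5] S   >
  [0,4] S/(PP/NP)   <
    [0,3] N   <
      [0,1] "gave" : S
      [1,3] N\S   >
        [1,2] "built" : (N\S)/(N/NP)
        [2,3] "heard" : N/NP
    [3,4] "river" : (S/(PP/NP))\N
  [4,5] "from" : PP/NP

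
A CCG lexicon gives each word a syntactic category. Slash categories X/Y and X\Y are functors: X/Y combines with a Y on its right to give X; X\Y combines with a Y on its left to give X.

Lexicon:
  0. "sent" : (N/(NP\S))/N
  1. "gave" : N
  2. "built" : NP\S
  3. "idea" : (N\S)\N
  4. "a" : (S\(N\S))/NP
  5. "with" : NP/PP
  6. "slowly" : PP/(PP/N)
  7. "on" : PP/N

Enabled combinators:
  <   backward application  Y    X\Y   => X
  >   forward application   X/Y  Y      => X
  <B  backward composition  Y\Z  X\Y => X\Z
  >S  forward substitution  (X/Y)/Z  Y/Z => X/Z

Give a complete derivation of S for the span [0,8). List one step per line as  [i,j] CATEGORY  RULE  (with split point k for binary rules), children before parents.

[0,8] S   <
  [0,4] N\S   <
    [0,3] N   >
      [0,2] N/(NP\S)   >
        [0,1] "sent" : (N/(NP\S))/N
        [1,2] "gave" : N
      [2,3] "built" : NP\S
    [3,4] "idea" : (N\S)\N
  [4,8] S\(N\S)   >
    [4,5] "a" : (S\(N\S))/NP
    [5,8] NP   >
      [5,6] "with" : NP/PP
      [6,8] PP   >
        [6,7] "slowly" : PP/(PP/N)
        [7,8] "on" : PP/N

[0,1] (N/(NP\S))/N  lex  "sent"
[1,2] N  lex  "gave"
[0,2] N/(NP\S)  >  k=1
[2,3] NP\S  lex  "built"
[0,3] N  >  k=2
[3,4] (N\S)\N  lex  "idea"
[0,4] N\S  <  k=3
[4,5] (S\(N\S))/NP  lex  "a"
[5,6] NP/PP  lex  "with"
[6,7] PP/(PP/N)  lex  "slowly"
[7,8] PP/N  lex  "on"
[6,8] PP  >  k=7
[5,8] NP  >  k=6
[4,8] S\(N\S)  >  k=5
[0,8] S  <  k=4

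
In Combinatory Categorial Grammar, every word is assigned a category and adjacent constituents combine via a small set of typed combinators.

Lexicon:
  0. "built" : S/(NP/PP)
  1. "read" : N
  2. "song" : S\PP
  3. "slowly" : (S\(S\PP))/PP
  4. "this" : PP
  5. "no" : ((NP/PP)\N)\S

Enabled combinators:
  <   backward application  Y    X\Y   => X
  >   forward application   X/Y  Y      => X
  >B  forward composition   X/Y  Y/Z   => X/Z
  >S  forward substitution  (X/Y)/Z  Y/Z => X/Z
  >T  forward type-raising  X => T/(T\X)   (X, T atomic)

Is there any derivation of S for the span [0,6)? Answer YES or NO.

YES

[0,6] S   >
  [0,1] "built" : S/(NP/PP)
  [1,6] NP/PP   <
    [1,2] "read" : N
    [2,6] (NP/PP)\N   <
      [2,5] S   <
        [2,3] "song" : S\PP
        [3,5] S\(S\PP)   >
          [3,4] "slowly" : (S\(S\PP))/PP
          [4,5] "this" : PP
      [5,6] "no" : ((NP/PP)\N)\S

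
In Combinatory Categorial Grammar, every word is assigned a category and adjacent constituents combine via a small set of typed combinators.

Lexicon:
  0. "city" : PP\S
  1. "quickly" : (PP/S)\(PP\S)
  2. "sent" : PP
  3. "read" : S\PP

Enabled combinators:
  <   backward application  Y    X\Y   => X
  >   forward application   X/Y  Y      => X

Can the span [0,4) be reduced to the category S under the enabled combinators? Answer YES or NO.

NO

PP\S (PP/S)\(PP\S) PP S\PP
CKY chart[0,4] = {PP}; S ∉ chart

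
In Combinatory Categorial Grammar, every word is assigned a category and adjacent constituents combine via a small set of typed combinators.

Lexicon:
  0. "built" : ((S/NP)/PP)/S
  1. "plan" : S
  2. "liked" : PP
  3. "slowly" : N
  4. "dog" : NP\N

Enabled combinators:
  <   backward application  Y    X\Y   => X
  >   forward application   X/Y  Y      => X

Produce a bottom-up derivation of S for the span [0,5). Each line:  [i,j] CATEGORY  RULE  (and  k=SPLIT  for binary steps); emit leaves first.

[0,1] ((S/NP)/PP)/S  lex  "built"
[1,2] S  lex  "plan"
[0,2] (S/NP)/PP  >  k=1
[2,3] PP  lex  "liked"
[0,3] S/NP  >  k=2
[3,4] N  lex  "slowly"
[4,5] NP\N  lex  "dog"
[3,5] NP  <  k=4
[0,5] S  >  k=3

[0,5] S   >
  [0,3] S/NP   >
    [0,2] (S/NP)/PP   >
      [0,1] "built" : ((S/NP)/PP)/S
      [1,2] "plan" : S
    [2,3] "liked" : PP
  [3,5] NP   <
    [3,4] "slowly" : N
    [4,5] "dog" : NP\N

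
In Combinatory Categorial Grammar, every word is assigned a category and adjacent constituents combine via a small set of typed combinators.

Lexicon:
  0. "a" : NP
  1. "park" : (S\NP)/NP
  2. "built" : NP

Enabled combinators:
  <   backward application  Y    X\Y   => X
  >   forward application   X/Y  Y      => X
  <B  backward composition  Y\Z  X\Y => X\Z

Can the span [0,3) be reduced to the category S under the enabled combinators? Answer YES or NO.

YES

[0,3] S   <
  [0,1] "a" : NP
  [1,3] S\NP   >
    [1,2] "park" : (S\NP)/NP
    [2,3] "built" : NP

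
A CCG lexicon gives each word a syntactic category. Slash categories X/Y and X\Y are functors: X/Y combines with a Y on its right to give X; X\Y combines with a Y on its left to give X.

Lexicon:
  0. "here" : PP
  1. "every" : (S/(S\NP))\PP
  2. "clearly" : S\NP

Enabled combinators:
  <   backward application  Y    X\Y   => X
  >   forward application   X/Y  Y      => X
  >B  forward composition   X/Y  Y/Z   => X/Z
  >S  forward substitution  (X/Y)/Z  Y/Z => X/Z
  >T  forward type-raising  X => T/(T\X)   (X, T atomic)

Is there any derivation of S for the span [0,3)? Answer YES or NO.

YES

[0,3] S   >
  [0,2] S/(S\NP)   <
    [0,1] "here" : PP
    [1,2] "every" : (S/(S\NP))\PP
  [2,3] "clearly" : S\NP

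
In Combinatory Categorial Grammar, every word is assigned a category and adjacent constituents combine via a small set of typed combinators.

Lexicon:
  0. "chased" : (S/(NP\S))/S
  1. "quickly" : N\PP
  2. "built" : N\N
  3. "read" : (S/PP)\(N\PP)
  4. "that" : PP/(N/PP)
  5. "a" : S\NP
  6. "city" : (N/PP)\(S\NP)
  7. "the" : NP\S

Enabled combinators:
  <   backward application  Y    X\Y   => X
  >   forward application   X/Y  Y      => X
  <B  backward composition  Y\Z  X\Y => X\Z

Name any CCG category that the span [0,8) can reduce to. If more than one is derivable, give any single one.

[0,8] S   >
  [0,7] S/(NP\S)   >
    [0,1] "chased" : (S/(NP\S))/S
    [1,7] S   >
      [1,4] S/PP   <
        [1,3] N\PP   <B
          [1,2] "quickly" : N\PP
          [2,3] "built" : N\N
        [3,4] "read" : (S/PP)\(N\PP)
      [4,7] PP   >
        [4,5] "that" : PP/(N/PP)
        [5,7] N/PP   <
          [5,6] "a" : S\NP
          [6,7] "city" : (N/PP)\(S\NP)
  [7,8] "the" : NP\S

S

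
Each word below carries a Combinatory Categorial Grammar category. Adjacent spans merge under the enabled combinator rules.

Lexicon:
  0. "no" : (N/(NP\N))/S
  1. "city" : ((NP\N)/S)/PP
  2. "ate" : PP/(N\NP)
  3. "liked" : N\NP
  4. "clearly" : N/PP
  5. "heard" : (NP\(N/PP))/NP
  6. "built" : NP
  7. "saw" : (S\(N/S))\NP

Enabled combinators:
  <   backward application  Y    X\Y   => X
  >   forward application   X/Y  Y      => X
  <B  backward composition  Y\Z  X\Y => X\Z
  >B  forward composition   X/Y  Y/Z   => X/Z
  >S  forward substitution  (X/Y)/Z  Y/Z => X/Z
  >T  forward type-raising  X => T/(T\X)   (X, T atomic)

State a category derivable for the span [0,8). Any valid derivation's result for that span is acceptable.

S

[0,8] S   <
  [0,4] N/S   >S
    [0,1] "no" : (N/(NP\N))/S
    [1,4] (NP\N)/S   >
      [1,2] "city" : ((NP\N)/S)/PP
      [2,4] PP   >
        [2,3] "ate" : PP/(N\NP)
        [3,4] "liked" : N\NP
  [4,8] S\(N/S)   <
    [4,7] NP   <
      [4,5] "clearly" : N/PP
      [5,7] NP\(N/PP)   >
        [5,6] "heard" : (NP\(N/PP))/NP
        [6,7] "built" : NP
    [7,8] "saw" : (S\(N/S))\NP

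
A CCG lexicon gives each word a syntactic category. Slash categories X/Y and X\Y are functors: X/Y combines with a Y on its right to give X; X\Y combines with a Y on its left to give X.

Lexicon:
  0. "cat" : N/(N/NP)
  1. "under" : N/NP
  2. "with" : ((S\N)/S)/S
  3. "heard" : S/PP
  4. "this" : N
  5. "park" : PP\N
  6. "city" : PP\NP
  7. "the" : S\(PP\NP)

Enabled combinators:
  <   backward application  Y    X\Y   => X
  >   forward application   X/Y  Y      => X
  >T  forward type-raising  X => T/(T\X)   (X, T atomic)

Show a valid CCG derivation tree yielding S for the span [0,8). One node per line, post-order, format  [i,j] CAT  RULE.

[0,8] S   <
  [0,2] N   >
    [0,1] "cat" : N/(N/NP)
    [1,2] "under" : N/NP
  [2,8] S\N   >
    [2,6] (S\N)/S   >
      [2,3] "with" : ((S\N)/S)/S
      [3,6] S   >
        [3,4] "heard" : S/PP
        [4,6] PP   >
          [4,5] PP/(PP\N)   >T
            [4,5] "this" : N
          [5,6] "park" : PP\N
    [6,8] S   <
      [6,7] "city" : PP\NP
      [7,8] "the" : S\(PP\NP)

[0,1] N/(N/NP)  lex  "cat"
[1,2] N/NP  lex  "under"
[0,2] N  >  k=1
[2,3] ((S\N)/S)/S  lex  "with"
[3,4] S/PP  lex  "heard"
[4,5] N  lex  "this"
[4,5] PP/(PP\N)  >T
[5,6] PP\N  lex  "park"
[4,6] PP  >  k=5
[3,6] S  >  k=4
[2,6] (S\N)/S  >  k=3
[6,7] PP\NP  lex  "city"
[7,8] S\(PP\NP)  lex  "the"
[6,8] S  <  k=7
[2,8] S\N  >  k=6
[0,8] S  <  k=2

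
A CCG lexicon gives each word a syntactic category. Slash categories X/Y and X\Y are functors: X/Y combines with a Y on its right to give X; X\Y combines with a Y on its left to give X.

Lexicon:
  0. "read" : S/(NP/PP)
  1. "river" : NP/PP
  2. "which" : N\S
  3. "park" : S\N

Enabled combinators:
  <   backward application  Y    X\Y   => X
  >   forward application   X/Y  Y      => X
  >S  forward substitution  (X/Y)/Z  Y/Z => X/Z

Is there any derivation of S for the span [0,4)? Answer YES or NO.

[0,4] S   <
  [0,3] N   <
    [0,2] S   >
      [0,1] "read" : S/(NP/PP)
      [1,2] "river" : NP/PP
    [2,3] "which" : N\S
  [3,4] "park" : S\N

YES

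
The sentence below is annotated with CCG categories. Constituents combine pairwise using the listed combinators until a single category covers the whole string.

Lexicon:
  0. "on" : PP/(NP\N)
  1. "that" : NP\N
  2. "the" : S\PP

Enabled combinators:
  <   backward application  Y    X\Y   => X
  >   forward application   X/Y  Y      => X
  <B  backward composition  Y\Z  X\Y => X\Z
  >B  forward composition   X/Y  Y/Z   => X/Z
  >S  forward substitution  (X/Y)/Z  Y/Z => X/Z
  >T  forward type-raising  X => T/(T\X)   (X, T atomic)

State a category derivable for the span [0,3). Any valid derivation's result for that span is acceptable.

[0,3] S   <
  [0,2] PP   >
    [0,1] "on" : PP/(NP\N)
    [1,2] "that" : NP\N
  [2,3] "the" : S\PP

S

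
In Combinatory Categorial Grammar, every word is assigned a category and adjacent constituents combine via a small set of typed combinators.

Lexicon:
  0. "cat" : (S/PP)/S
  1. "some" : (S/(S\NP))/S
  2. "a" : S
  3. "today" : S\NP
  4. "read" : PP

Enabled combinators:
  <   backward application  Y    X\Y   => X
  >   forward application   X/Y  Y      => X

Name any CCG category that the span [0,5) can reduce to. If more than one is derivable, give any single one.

S

[0,5] S   >
  [0,4] S/PP   >
    [0,1] "cat" : (S/PP)/S
    [1,4] S   >
      [1,3] S/(S\NP)   >
        [1,2] "some" : (S/(S\NP))/S
        [2,3] "a" : S
      [3,4] "today" : S\NP
  [4,5] "read" : PP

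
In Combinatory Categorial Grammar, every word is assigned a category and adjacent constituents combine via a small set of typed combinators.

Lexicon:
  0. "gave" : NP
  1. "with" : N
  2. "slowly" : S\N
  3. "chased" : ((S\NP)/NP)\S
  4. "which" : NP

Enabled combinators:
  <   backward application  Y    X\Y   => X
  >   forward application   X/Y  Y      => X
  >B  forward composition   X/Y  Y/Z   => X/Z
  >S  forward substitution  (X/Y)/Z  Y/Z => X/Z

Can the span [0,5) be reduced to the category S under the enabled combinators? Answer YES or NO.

[0,5] S   <
  [0,1] "gave" : NP
  [1,5] S\NP   >
    [1,4] (S\NP)/NP   <
      [1,3] S   <
        [1,2] "with" : N
        [2,3] "slowly" : S\N
      [3,4] "chased" : ((S\NP)/NP)\S
    [4,5] "which" : NP

YES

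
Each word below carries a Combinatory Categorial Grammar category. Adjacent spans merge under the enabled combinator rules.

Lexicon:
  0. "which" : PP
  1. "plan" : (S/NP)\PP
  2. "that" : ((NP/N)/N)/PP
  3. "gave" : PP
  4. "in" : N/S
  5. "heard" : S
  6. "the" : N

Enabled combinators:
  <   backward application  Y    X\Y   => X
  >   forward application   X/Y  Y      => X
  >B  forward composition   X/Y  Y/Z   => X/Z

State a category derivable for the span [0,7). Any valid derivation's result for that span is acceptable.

[0,7] S   >
  [0,2] S/NP   <
    [0,1] "which" : PP
    [1,2] "plan" : (S/NP)\PP
  [2,7] NP   >
    [2,6] NP/N   >
      [2,4] (NP/N)/N   >
        [2,3] "that" : ((NP/N)/N)/PP
        [3,4] "gave" : PP
      [4,6] N   >
        [4,5] "in" : N/S
        [5,6] "heard" : S
    [6,7] "the" : N

S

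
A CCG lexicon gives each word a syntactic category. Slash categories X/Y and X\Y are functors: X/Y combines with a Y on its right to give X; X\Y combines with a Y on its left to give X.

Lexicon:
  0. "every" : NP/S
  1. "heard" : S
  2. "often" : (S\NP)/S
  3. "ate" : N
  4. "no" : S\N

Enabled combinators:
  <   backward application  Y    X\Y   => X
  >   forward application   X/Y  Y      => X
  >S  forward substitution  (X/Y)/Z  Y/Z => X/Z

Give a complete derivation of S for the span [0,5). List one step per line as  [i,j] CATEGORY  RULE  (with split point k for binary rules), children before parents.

[0,1] NP/S  lex  "every"
[1,2] S  lex  "heard"
[0,2] NP  >  k=1
[2,3] (S\NP)/S  lex  "often"
[3,4] N  lex  "ate"
[4,5] S\N  lex  "no"
[3,5] S  <  k=4
[2,5] S\NP  >  k=3
[0,5] S  <  k=2

[0,5] S   <
  [0,2] NP   >
    [0,1] "every" : NP/S
    [1,2] "heard" : S
  [2,5] S\NP   >
    [2,3] "often" : (S\NP)/S
    [3,5] S   <
      [3,4] "ate" : N
      [4,5] "no" : S\N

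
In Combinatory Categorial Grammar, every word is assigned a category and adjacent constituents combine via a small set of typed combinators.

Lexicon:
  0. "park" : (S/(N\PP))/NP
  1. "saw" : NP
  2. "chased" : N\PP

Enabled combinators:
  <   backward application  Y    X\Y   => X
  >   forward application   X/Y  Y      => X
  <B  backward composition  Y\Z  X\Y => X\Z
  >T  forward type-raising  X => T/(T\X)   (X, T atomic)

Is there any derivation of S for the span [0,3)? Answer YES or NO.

YES

[0,3] S   >
  [0,2] S/(N\PP)   >
    [0,1] "park" : (S/(N\PP))/NP
    [1,2] "saw" : NP
  [2,3] "chased" : N\PP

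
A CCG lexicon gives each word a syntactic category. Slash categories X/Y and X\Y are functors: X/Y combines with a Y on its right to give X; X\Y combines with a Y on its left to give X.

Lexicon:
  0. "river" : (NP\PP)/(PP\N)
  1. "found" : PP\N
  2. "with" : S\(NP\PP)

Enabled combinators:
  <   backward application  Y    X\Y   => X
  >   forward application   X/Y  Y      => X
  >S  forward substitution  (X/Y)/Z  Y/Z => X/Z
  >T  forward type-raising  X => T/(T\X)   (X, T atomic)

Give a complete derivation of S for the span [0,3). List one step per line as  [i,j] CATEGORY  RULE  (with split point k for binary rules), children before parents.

[0,1] (NP\PP)/(PP\N)  lex  "river"
[1,2] PP\N  lex  "found"
[0,2] NP\PP  >  k=1
[2,3] S\(NP\PP)  lex  "with"
[0,3] S  <  k=2

[0,3] S   <
  [0,2] NP\PP   >
    [0,1] "river" : (NP\PP)/(PP\N)
    [1,2] "found" : PP\N
  [2,3] "with" : S\(NP\PP)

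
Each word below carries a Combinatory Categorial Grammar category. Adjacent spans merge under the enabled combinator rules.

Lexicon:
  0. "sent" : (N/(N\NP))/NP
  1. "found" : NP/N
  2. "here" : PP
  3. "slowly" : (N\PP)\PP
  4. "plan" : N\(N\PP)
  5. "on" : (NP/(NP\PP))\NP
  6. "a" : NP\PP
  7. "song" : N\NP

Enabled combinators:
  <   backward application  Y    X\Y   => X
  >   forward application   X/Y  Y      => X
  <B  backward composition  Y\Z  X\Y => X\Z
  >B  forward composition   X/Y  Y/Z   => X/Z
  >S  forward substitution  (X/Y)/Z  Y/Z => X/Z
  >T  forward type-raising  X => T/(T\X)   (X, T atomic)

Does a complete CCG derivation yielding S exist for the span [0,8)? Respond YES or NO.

NO

(N/(N\NP))/NP NP/N PP (N\PP)\PP N\(N\PP) (NP/(NP\PP))\NP NP\PP N\NP
CKY chart[0,8] = {(N/(N\NP))/(NP\N), N, N/(N\N), NP/(NP\N), PP/(PP\N), S/(S\N)}; S ∉ chart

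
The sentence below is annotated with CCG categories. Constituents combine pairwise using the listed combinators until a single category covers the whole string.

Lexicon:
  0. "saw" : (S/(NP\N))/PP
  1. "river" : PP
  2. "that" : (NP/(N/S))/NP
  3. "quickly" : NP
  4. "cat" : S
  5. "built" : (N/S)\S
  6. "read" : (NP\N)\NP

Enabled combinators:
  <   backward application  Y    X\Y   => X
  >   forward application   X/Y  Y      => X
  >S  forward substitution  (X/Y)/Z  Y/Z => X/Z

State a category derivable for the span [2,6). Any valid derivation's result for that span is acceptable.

[0,7] S   >
  [0,2] S/(NP\N)   >
    [0,1] "saw" : (S/(NP\N))/PP
    [1,2] "river" : PP
  [2,7] NP\N   <
    [2,6] NP   >
      [2,4] NP/(N/S)   >
        [2,3] "that" : (NP/(N/S))/NP
        [3,4] "quickly" : NP
      [4,6] N/S   <
        [4,5] "cat" : S
        [5,6] "built" : (N/S)\S
    [6,7] "read" : (NP\N)\NP

NP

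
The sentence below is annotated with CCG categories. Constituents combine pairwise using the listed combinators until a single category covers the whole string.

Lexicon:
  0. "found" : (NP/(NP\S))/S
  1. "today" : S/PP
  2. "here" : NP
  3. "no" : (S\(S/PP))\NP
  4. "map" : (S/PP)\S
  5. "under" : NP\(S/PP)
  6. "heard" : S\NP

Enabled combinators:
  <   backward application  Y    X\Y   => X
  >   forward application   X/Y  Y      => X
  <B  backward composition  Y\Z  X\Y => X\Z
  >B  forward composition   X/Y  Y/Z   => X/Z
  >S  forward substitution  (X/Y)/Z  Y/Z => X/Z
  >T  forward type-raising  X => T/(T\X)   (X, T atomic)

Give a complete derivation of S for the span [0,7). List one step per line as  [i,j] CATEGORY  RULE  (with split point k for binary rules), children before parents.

[0,7] S   <
  [0,6] NP   >
    [0,4] NP/(NP\S)   >
      [0,1] "found" : (NP/(NP\S))/S
      [1,4] S   <
        [1,2] "today" : S/PP
        [2,4] S\(S/PP)   <
          [2,3] "here" : NP
          [3,4] "no" : (S\(S/PP))\NP
    [4,6] NP\S   <B
      [4,5] "map" : (S/PP)\S
      [5,6] "under" : NP\(S/PP)
  [6,7] "heard" : S\NP

[0,1] (NP/(NP\S))/S  lex  "found"
[1,2] S/PP  lex  "today"
[2,3] NP  lex  "here"
[3,4] (S\(S/PP))\NP  lex  "no"
[2,4] S\(S/PP)  <  k=3
[1,4] S  <  k=2
[0,4] NP/(NP\S)  >  k=1
[4,5] (S/PP)\S  lex  "map"
[5,6] NP\(S/PP)  lex  "under"
[4,6] NP\S  <B  k=5
[0,6] NP  >  k=4
[6,7] S\NP  lex  "heard"
[0,7] S  <  k=6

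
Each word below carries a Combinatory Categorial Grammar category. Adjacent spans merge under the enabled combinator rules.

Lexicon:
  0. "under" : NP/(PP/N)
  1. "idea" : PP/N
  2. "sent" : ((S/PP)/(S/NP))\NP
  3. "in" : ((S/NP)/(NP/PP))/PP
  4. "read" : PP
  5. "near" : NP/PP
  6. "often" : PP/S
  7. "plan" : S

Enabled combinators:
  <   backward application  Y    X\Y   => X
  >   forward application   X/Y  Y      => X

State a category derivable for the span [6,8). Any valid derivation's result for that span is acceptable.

[0,8] S   >
  [0,6] S/PP   >
    [0,3] (S/PP)/(S/NP)   <
      [0,2] NP   >
        [0,1] "under" : NP/(PP/N)
        [1,2] "idea" : PP/N
      [2,3] "sent" : ((S/PP)/(S/NP))\NP
    [3,6] S/NP   >
      [3,5] (S/NP)/(NP/PP)   >
        [3,4] "in" : ((S/NP)/(NP/PP))/PP
        [4,5] "read" : PP
      [5,6] "near" : NP/PP
  [6,8] PP   >
    [6,7] "often" : PP/S
    [7,8] "plan" : S

PP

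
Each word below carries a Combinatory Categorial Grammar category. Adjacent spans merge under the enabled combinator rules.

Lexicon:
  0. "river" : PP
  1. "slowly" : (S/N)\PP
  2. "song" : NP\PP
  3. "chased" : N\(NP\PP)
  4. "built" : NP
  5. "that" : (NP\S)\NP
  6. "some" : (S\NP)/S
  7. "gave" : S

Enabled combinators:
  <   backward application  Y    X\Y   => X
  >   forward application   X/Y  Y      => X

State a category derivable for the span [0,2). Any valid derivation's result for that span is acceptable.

[0,8] S   <
  [0,6] NP   <
    [0,4] S   >
      [0,2] S/N   <
        [0,1] "river" : PP
        [1,2] "slowly" : (S/N)\PP
      [2,4] N   <
        [2,3] "song" : NP\PP
        [3,4] "chased" : N\(NP\PP)
    [4,6] NP\S   <
      [4,5] "built" : NP
      [5,6] "that" : (NP\S)\NP
  [6,8] S\NP   >
    [6,7] "some" : (S\NP)/S
    [7,8] "gave" : S

S/N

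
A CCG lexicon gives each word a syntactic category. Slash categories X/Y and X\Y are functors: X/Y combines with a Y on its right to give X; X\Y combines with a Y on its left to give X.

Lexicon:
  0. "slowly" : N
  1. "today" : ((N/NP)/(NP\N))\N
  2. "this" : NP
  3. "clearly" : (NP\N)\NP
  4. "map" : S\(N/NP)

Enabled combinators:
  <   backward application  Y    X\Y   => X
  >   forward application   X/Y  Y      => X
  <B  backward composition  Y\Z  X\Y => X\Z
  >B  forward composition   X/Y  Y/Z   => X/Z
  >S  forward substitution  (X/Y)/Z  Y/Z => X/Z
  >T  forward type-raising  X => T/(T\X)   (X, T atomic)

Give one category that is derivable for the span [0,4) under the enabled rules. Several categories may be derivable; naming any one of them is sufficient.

N/NP

[0,5] S   <
  [0,4] N/NP   >
    [0,2] (N/NP)/(NP\N)   <
      [0,1] "slowly" : N
      [1,2] "today" : ((N/NP)/(NP\N))\N
    [2,4] NP\N   <
      [2,3] "this" : NP
      [3,4] "clearly" : (NP\N)\NP
  [4,5] "map" : S\(N/NP)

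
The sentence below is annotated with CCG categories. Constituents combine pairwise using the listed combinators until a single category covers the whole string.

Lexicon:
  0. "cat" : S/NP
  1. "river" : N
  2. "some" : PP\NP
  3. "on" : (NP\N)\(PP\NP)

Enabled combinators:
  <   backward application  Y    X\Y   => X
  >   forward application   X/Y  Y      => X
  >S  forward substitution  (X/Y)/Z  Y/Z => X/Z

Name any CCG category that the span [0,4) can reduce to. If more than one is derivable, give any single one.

[0,4] S   >
  [0,1] "cat" : S/NP
  [1,4] NP   <
    [1,2] "river" : N
    [2,4] NP\N   <
      [2,3] "some" : PP\NP
      [3,4] "on" : (NP\N)\(PP\NP)

S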